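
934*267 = 249378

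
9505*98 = 931490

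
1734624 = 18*96368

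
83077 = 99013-15936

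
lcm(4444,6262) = 137764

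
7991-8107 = -116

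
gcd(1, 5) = 1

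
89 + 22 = 111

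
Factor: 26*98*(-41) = -1*2^2*7^2*13^1*41^1 = -104468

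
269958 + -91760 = 178198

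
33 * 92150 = 3040950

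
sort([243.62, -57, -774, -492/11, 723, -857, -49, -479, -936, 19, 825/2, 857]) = [-936, -857, -774, -479, -57, -49, -492/11, 19, 243.62, 825/2, 723, 857]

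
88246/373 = 236 + 218/373 ≈ 236.58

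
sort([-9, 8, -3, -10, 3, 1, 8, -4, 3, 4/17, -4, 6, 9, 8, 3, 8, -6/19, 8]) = [-10, -9, -4, -4, -3, -6/19, 4/17, 1, 3, 3, 3, 6, 8, 8, 8, 8, 8, 9]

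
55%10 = 5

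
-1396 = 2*(-698)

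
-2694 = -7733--5039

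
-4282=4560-8842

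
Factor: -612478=-1*2^1*306239^1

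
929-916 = 13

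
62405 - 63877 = -1472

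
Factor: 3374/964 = 2^(-1) * 7^1 = 7/2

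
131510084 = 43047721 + 88462363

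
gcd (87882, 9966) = 906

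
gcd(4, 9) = 1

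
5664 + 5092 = 10756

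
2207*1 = 2207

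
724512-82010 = 642502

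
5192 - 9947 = -4755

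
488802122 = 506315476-17513354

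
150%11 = 7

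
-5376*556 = -2989056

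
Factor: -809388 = -1*2^2*3^2*22483^1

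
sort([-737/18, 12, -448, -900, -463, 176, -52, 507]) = [-900, -463, -448, -52, -737/18, 12, 176, 507]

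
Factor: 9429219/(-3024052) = -1 * 2^(-2) * 3^2 * 211^(-1) * 3583^(-1) * 1047691^1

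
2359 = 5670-3311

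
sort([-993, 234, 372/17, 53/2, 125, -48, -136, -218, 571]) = [-993, -218, -136, -48, 372/17, 53/2, 125, 234, 571]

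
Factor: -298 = -1*2^1*149^1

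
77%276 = 77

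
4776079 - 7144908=-2368829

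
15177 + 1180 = 16357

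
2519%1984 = 535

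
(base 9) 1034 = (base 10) 760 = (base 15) 35a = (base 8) 1370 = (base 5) 11020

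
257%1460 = 257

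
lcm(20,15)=60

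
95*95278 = 9051410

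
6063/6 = 2021/2 = 1010.50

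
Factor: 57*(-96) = -1*2^5*3^2*19^1 = -5472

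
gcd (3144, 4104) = 24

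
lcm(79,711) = 711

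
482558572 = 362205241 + 120353331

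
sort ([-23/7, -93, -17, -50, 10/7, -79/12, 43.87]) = [-93, -50, -17, -79/12, -23/7, 10/7, 43.87]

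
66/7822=33/3911 ≈ 0.00844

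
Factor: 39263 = 7^1*71^1*79^1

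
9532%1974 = 1636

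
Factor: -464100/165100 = -1*3^1*7^1*17^1*127^(-1) = -357/127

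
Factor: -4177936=-1*2^4*7^2*73^2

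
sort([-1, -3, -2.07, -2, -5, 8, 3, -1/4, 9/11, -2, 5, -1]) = [-5, -3, -2.07, -2, -2, -1, -1, -1/4, 9/11, 3, 5, 8]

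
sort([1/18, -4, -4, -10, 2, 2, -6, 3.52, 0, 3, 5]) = [-10, -6, -4, -4, 0, 1/18, 2, 2, 3, 3.52, 5]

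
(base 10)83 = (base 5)313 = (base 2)1010011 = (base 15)58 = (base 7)146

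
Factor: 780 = 2^2 * 3^1 * 5^1 * 13^1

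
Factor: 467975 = 5^2*18719^1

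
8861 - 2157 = 6704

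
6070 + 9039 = 15109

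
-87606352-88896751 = -176503103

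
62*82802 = 5133724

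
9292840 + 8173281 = 17466121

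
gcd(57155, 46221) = 497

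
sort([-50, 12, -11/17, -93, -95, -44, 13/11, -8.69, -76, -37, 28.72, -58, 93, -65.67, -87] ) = [-95, -93, -87, -76, -65.67, -58, -50, -44, -37, -8.69, -11/17, 13/11, 12, 28.72, 93] 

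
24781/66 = 375 + 31/66 ≈ 375.47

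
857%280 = 17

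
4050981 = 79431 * 51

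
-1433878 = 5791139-7225017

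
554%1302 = 554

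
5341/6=890 + 1/6 ≈ 890.17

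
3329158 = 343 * 9706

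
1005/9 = 111+2/3 ≈ 111.67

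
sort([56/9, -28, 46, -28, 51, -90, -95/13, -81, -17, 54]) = [-90, -81, -28, -28, -17, -95/13, 56/9, 46, 51, 54]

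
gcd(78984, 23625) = 9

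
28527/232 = 122 + 223/232 ≈ 122.96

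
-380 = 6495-6875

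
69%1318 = 69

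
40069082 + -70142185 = -30073103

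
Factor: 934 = 2^1 * 467^1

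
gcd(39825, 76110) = 885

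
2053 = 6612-4559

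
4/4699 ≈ 0.000851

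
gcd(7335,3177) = 9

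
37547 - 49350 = -11803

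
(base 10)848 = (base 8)1520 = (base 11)701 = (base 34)ow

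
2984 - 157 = 2827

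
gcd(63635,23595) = 715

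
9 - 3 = 6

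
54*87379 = 4718466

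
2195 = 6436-4241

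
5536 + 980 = 6516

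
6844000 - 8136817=-1292817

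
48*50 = 2400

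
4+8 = 12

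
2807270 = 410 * 6847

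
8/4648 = 1/581 ≈ 0.00172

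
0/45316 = 0 = 0.00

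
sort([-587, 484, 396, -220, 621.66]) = [-587, -220, 396, 484, 621.66]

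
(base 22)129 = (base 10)537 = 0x219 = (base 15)25c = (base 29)if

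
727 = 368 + 359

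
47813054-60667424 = -12854370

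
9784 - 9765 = 19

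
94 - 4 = 90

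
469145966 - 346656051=122489915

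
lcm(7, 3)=21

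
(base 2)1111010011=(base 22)20b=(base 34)sr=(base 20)28j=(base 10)979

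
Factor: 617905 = 5^1*123581^1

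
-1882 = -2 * 941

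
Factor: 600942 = 2^1*3^1*47^1*2131^1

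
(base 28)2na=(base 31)29l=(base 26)37c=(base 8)4256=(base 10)2222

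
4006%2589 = 1417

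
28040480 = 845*33184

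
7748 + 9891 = 17639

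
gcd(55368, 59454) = 18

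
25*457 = 11425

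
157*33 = 5181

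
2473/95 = 26 + 3/95 ≈ 26.03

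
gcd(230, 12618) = 2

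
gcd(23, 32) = 1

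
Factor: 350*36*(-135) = -1*2^3*3^5*5^3*7^1 = -1701000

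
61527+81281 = 142808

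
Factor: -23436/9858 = -1*2^1*3^2*7^1*53^(-1) = -126/53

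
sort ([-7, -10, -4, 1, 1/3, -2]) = [-10, -7, -4, -2, 1/3, 1]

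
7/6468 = 1/924 ≈ 0.00108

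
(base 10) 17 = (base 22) h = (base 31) h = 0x11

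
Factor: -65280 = -1*2^8*3^1*5^1*17^1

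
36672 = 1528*24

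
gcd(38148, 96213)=3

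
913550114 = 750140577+163409537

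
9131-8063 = 1068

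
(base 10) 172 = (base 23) 7b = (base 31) 5h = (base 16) ac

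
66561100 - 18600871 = 47960229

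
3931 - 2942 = 989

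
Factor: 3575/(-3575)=-1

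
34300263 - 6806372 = 27493891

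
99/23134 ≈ 0.00428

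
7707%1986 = 1749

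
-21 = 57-78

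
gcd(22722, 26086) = 2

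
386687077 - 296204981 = 90482096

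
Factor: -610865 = -1 * 5^1 * 122173^1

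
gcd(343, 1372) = 343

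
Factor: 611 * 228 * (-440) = -1 * 2^5 * 3^1 * 5^1 * 11^1 * 13^1 * 19^1 * 47^1 = -61295520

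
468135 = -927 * (-505)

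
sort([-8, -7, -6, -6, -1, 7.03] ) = [-8, -7, -6, -6, -1, 7.03] 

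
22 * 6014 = 132308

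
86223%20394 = 4647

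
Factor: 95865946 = 2^1*11^1*4357543^1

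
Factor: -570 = -1*2^1*3^1*5^1*19^1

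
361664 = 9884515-9522851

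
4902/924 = 817/154 ≈ 5.31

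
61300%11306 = 4770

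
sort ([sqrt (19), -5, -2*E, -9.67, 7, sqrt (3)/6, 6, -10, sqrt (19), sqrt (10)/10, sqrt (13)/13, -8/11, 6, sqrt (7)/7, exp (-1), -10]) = [-10, -10, -9.67, -2*E, -5, -8/11, sqrt (13)/13, sqrt (3)/6, sqrt (10)/10, exp (-1), sqrt (7)/7, sqrt (19), sqrt (19), 6, 6, 7]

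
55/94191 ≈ 0.000584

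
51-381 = -330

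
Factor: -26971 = -1*7^1*3853^1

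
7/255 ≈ 0.0275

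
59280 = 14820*4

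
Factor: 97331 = 13^1*7487^1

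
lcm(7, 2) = 14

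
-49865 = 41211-91076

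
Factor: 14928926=2^1 * 7464463^1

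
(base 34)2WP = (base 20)8B5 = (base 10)3425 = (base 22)71F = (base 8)6541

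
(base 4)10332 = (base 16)13e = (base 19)ge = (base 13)1b6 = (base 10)318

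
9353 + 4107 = 13460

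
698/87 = 8 + 2/87 ≈ 8.02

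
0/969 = 0 = 0.00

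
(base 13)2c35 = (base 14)24dc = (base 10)6466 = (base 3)22212111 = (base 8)14502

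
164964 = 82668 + 82296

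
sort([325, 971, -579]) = [-579, 325, 971]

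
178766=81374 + 97392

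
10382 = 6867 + 3515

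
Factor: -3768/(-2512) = 2^(-1)*3^1 = 3/2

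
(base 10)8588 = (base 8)20614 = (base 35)70d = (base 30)9g8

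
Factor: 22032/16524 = 2^2*3^(-1) = 4/3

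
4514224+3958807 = 8473031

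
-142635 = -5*28527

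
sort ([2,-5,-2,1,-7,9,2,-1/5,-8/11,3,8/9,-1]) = [-7,-5,-2,-1,-8/11,-1/5,8/9,1,2,2,3,9]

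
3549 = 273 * 13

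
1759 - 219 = 1540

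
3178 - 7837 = -4659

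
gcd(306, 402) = 6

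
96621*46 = 4444566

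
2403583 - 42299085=-39895502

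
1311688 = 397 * 3304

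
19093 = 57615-38522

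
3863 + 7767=11630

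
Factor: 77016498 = 2^1*3^1*13^1*987391^1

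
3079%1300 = 479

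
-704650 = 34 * (-20725) 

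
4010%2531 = 1479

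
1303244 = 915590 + 387654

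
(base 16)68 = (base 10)104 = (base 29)3h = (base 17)62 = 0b1101000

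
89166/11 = 8106 = 8106.00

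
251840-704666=-452826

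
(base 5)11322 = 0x345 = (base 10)837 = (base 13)4c5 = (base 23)1d9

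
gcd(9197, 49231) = 541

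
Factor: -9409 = -1 * 97^2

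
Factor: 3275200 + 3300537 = 7^1*939391^1 = 6575737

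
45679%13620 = 4819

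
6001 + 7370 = 13371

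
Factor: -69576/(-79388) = 2^1*3^1*13^1*89^(-1) = 78/89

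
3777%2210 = 1567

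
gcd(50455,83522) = 1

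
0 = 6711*0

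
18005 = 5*3601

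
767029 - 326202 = 440827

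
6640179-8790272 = -2150093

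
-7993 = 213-8206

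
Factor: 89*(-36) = -1*2^2*3^2*89^1 = -3204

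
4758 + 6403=11161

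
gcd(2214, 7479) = 27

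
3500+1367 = 4867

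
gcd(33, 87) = 3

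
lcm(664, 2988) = 5976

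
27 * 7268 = 196236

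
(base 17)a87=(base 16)bd9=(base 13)14c4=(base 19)87c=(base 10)3033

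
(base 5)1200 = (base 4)2233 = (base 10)175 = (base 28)67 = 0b10101111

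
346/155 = 2 + 36/155 ≈ 2.23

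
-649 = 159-808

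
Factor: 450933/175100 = 2^(-2) * 3^1 * 5^(-2) * 7^1 * 17^(-1) * 103^(-1) * 109^1 * 197^1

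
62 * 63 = 3906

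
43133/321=134 + 119/321 ≈ 134.37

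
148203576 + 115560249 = 263763825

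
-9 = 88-97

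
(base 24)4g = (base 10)112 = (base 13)88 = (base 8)160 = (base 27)44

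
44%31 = 13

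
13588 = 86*158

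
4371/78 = 1457/26 ≈ 56.04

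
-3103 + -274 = -3377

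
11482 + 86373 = 97855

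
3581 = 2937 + 644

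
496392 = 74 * 6708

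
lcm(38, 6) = 114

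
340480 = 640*532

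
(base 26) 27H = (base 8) 3017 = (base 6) 11103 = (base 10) 1551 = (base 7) 4344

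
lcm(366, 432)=26352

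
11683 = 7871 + 3812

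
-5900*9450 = -55755000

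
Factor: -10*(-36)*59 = 2^3*3^2*5^1*59^1 = 21240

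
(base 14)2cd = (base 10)573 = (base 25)mn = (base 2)1000111101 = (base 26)m1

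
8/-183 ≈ -0.0437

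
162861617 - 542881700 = -380020083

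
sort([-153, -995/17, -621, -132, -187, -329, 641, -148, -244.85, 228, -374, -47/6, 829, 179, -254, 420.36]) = [-621, -374, -329, -254, -244.85, -187, -153, -148, -132, -995/17, -47/6, 179, 228, 420.36, 641, 829]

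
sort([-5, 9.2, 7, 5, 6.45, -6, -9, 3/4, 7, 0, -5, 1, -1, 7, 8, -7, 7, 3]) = [-9, -7, -6, -5, -5, -1, 0, 3/4, 1, 3, 5, 6.45, 7, 7, 7, 7, 8, 9.2]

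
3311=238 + 3073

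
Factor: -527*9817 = -1*17^1*31^1*9817^1 = -5173559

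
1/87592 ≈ 0.0000114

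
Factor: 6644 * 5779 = 2^2 * 11^1 * 151^1 * 5779^1 = 38395676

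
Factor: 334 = 2^1*167^1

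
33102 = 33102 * 1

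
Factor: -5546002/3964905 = -1*2^1*3^ (-2)*5^ (-1)*11^1*41^ (-1)*307^ (-1)*36013^1 = -792286/566415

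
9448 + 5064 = 14512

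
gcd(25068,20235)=3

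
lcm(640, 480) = 1920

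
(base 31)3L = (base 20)5E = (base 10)114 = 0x72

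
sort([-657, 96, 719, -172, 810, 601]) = [-657, -172, 96, 601, 719, 810]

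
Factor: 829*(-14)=-1*2^1*7^1*829^1=-11606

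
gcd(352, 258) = 2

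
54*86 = 4644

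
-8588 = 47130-55718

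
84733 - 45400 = 39333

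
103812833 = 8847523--94965310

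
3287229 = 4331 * 759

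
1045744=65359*16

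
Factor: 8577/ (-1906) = -1*2^ (-1)*3^2 = -9/2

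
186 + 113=299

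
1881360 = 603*3120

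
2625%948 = 729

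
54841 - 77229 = -22388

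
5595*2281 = 12762195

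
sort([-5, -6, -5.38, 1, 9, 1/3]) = [-6, -5.38, -5, 1/3, 1, 9]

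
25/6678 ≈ 0.00374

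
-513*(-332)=170316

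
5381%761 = 54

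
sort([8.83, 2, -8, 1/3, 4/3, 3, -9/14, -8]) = [-8, -8, -9/14, 1/3, 4/3, 2, 3, 8.83]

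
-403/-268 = 1+135/268 ≈ 1.50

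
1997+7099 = 9096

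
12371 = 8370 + 4001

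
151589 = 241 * 629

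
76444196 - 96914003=-20469807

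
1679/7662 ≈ 0.219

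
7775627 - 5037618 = 2738009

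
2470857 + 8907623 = 11378480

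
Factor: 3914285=5^1*19^1*41203^1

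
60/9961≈0.00602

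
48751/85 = 573 + 46/85 ≈ 573.54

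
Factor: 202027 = 7^3*19^1*31^1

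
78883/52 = 1516 + 51/52 ≈ 1516.98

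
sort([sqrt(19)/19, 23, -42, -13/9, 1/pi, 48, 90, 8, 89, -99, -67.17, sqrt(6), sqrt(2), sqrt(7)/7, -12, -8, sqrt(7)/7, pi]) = [-99, -67.17, -42, -12, -8, -13/9, sqrt(19)/19, 1/pi, sqrt(7)/7, sqrt(7)/7, sqrt(2), sqrt(6), pi, 8, 23, 48, 89, 90]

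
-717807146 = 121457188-839264334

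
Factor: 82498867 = 11^1*1009^1*7433^1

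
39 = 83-44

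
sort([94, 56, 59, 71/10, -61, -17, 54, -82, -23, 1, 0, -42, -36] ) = [-82, -61, -42, -36, -23, -17, 0, 1, 71/10, 54, 56, 59, 94] 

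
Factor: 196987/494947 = 7^1*107^1*263^1*463^(-1)*1069^(-1)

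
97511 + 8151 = 105662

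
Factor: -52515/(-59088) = 2^(-4) * 3^2 * 5^1 * 389^1 * 1231^(-1) = 17505/19696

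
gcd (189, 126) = 63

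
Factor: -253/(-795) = 3^(-1) * 5^(-1) * 11^1 * 23^1 * 53^(-1)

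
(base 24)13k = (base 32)ks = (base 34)jm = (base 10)668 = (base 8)1234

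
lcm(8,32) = 32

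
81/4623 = 27/1541 ≈ 0.0175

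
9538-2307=7231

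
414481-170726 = 243755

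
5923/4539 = 1 + 1384/4539 ≈ 1.30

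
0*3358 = 0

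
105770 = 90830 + 14940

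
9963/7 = 1423 + 2/7 ≈ 1423.29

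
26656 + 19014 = 45670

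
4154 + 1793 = 5947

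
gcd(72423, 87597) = 9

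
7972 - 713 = 7259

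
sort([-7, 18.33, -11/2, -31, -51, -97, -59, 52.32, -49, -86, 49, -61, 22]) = [-97, -86, -61, -59, -51, -49, -31, -7, -11/2, 18.33, 22, 49, 52.32]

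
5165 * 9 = 46485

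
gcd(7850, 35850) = 50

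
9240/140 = 66 = 66.00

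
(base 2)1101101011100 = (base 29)89f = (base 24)c3k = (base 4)1231130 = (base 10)7004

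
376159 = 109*3451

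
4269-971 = 3298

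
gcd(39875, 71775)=7975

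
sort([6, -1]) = [-1, 6]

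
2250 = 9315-7065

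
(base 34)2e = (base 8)122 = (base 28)2q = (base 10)82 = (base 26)34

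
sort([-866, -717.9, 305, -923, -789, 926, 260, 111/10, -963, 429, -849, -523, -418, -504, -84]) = [-963, -923, -866, -849, -789, -717.9, -523, -504, -418, -84, 111/10, 260, 305, 429, 926]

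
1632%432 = 336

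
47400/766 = 23700/383≈61.88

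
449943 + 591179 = 1041122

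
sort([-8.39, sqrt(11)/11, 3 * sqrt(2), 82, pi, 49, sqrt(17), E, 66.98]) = [-8.39, sqrt(11)/11, E, pi, sqrt(17), 3 * sqrt(2), 49, 66.98, 82]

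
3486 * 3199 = 11151714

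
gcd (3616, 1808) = 1808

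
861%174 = 165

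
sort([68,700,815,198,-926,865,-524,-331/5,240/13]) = [-926,-524,-331/5,240/13,68,198,700,815,865]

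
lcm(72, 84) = 504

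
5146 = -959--6105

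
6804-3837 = 2967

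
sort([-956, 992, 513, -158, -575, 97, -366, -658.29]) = [-956, -658.29, -575, -366, -158, 97, 513, 992]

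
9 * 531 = 4779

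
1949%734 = 481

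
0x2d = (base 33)1c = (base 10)45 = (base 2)101101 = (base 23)1m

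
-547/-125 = 4 + 47/125 ≈ 4.38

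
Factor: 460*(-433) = -1*2^2*5^1*23^1*433^1 = -199180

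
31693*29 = 919097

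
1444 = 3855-2411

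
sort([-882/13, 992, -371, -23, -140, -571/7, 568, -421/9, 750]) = [-371, -140, -571/7, -882/13, -421/9, -23, 568, 750, 992]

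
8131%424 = 75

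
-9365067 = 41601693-50966760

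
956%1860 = 956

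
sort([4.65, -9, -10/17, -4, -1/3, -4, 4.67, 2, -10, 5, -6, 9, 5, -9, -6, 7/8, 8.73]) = [-10, -9, -9, -6, -6, -4, -4, -10/17, -1/3, 7/8, 2, 4.65, 4.67, 5, 5, 8.73, 9]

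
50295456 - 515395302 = -465099846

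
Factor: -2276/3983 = -1 * 2^2 * 7^(-1) = -4/7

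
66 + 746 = 812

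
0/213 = 0 = 0.00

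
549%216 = 117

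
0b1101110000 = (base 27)15g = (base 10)880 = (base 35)p5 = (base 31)sc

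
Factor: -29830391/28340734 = -1*2^(-1)*17^(-1)*631^(-1)*1321^(-1)*1787^1*16693^1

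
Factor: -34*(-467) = 2^1*17^1*467^1 = 15878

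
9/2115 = 1/235≈0.00426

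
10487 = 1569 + 8918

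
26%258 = 26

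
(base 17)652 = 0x71d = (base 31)1rn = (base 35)1h1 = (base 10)1821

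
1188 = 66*18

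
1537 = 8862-7325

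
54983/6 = 9163 + 5/6≈9163.83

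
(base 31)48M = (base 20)A5E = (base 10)4114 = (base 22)8B0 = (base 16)1012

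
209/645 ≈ 0.324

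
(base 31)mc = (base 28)om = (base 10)694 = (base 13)415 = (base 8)1266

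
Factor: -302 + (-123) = -1 * 5^2 * 17^1 = -425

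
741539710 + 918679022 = 1660218732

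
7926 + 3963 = 11889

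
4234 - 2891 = 1343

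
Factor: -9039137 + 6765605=-1*2^2*3^1*41^1*4621^1=-2273532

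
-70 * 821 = -57470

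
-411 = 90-501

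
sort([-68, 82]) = [-68, 82]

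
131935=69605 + 62330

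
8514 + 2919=11433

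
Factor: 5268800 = 2^6*5^2*37^1*89^1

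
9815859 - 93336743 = -83520884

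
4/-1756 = -1/439 ≈ -0.00228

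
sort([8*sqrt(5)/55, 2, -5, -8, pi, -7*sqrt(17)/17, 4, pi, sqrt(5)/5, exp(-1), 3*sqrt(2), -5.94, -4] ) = [-8, -5.94, -5, -4, -7*sqrt(17)/17, 8*sqrt(5)/55, exp(-1), sqrt(5)/5, 2, pi, pi, 4, 3*sqrt(2)] 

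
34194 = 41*834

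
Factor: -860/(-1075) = 2^2*5^(-1) = 4/5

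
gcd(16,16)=16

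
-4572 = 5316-9888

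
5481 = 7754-2273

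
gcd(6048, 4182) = 6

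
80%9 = 8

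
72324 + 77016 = 149340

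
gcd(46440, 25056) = 216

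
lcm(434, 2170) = 2170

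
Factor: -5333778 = -1 * 2^1 * 3^2 * 257^1 * 1153^1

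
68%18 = 14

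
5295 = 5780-485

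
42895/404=106 + 71/404 ≈ 106.18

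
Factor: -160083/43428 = -1 * 2^(-2) * 3^2 * 7^1 * 11^1 * 47^(-1) = -693/188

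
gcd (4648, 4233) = 83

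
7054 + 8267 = 15321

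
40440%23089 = 17351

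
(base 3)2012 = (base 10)59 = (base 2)111011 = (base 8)73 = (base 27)25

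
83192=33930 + 49262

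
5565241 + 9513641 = 15078882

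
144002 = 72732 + 71270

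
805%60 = 25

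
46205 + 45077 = 91282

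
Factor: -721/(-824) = 2^(-3)*7^1 = 7/8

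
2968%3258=2968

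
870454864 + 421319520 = 1291774384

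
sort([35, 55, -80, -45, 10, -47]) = [-80, -47, -45, 10, 35, 55]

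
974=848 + 126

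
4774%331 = 140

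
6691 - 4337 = 2354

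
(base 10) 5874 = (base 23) b29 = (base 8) 13362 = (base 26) 8ho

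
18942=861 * 22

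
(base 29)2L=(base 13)61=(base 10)79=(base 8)117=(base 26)31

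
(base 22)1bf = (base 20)1h1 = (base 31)ns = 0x2e5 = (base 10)741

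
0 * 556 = 0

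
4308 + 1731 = 6039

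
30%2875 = 30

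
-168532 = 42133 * (-4)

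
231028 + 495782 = 726810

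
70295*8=562360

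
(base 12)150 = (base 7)411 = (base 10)204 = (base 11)176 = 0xcc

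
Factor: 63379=61^1 * 1039^1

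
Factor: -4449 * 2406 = -1 * 2^1 * 3^2 * 401^1 * 1483^1 = -10704294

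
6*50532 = 303192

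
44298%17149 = 10000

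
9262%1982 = 1334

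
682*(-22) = -15004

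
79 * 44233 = 3494407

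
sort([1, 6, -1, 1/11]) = [-1, 1/11, 1, 6]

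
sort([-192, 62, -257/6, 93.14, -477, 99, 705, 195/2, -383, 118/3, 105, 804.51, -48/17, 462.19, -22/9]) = [-477, -383, -192, -257/6, -48/17, -22/9, 118/3, 62, 93.14, 195/2, 99, 105, 462.19, 705, 804.51]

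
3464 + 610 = 4074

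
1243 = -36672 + 37915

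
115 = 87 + 28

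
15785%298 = 289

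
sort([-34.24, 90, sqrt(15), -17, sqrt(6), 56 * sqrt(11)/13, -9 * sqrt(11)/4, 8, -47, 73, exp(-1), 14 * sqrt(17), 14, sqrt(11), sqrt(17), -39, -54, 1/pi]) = [-54, -47, -39, -34.24, -17, -9 * sqrt(11)/4, 1/pi, exp(-1), sqrt(6), sqrt(11), sqrt(15), sqrt(17), 8, 14, 56 * sqrt(11)/13, 14 * sqrt(17), 73, 90]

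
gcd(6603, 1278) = 213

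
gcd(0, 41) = 41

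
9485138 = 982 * 9659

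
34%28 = 6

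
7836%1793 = 664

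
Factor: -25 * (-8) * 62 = 2^4 * 5^2 * 31^1 = 12400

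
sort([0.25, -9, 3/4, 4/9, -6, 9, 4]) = [-9, -6, 0.25, 4/9, 3/4, 4, 9]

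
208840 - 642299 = -433459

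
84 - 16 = 68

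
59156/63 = 938 + 62/63 ≈ 938.98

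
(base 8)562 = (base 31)bt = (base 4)11302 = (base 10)370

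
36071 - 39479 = -3408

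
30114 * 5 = 150570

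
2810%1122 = 566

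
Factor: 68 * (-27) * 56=-1 * 2^5 * 3^3 * 7^1 * 17^1=-102816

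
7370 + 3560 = 10930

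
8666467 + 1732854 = 10399321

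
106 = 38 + 68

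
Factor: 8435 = 5^1*7^1*241^1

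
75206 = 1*75206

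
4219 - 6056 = -1837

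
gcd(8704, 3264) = 1088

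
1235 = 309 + 926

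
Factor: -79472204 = -1 * 2^2 * 7^1 * 2838293^1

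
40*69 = 2760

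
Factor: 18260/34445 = 2^2 * 11^1 * 83^(-1) = 44/83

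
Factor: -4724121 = -1*3^1*31^1*79^1*643^1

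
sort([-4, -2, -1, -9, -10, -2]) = [-10, -9, -4, -2, -2, -1]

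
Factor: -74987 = -1 * 11^1 * 17^1 * 401^1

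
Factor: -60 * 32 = -1 * 2^7 * 3^1 * 5^1 = -1920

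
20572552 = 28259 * 728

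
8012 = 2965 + 5047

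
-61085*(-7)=427595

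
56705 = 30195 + 26510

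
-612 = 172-784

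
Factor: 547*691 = 547^1*691^1 = 377977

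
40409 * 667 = 26952803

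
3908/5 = 781 + 3/5 = 781.60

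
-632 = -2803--2171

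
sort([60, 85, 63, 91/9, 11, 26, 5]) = [5, 91/9, 11, 26, 60, 63, 85]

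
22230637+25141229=47371866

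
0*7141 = 0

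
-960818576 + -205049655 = -1165868231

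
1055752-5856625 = -4800873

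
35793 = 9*3977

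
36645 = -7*(-5235)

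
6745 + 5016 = 11761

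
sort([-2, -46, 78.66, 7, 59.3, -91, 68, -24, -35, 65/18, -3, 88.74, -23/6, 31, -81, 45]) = [-91, -81, -46, -35, -24, -23/6, -3, -2, 65/18, 7, 31, 45, 59.3, 68, 78.66, 88.74]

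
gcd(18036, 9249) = 3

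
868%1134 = 868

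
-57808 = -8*7226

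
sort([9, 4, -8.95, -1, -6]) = [-8.95, -6, -1, 4, 9]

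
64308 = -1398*(-46)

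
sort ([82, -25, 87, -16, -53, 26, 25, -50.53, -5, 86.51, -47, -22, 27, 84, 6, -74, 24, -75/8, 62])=[-74, -53, -50.53, -47, -25, -22, -16, -75/8, -5, 6, 24, 25, 26, 27, 62, 82, 84, 86.51, 87]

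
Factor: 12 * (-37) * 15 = -1 * 2^2 * 3^2 * 5^1 * 37^1 = -6660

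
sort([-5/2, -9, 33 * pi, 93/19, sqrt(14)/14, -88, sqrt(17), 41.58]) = [-88, -9, -5/2, sqrt(14)/14, sqrt(17), 93/19, 41.58, 33 * pi]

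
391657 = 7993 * 49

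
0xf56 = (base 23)79g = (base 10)3926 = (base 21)8ik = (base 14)1606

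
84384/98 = 861 + 3/49 ≈ 861.06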